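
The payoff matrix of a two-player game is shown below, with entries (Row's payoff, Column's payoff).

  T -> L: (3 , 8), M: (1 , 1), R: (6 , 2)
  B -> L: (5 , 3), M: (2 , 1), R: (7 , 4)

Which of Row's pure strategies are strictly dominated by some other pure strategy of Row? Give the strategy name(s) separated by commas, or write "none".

T: dominated, since B does at least as well everywhere (L: 5>3, M: 2>1, R: 7>6).
B: no other strategy beats it everywhere (T at L (5>3)).

T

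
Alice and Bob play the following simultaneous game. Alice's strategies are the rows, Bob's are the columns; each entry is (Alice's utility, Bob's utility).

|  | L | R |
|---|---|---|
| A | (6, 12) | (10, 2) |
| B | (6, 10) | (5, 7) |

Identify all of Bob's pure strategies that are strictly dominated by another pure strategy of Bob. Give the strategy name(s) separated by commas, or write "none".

Nothing dominates L: R at A (12>2).
R: dominated, since L does at least as well everywhere (A: 12>2, B: 10>7).

R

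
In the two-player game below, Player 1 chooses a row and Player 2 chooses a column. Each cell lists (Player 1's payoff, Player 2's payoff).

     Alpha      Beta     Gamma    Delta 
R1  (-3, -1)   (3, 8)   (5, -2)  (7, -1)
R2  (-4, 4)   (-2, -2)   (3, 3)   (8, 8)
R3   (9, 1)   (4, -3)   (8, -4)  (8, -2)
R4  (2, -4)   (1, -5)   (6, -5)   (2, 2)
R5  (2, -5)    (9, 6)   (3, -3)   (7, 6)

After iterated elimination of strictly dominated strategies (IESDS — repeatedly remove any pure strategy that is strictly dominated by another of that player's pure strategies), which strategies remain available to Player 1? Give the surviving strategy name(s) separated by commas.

For Player 1, R3 strictly dominates R1 on the remaining columns (Alpha: 9>-3, Beta: 4>3, Gamma: 8>5, Delta: 8>7); eliminate R1.
Row R4 is eliminated: R3 beats it against every remaining column (Alpha: 9>2, Beta: 4>1, Gamma: 8>6, Delta: 8>2).
Column Gamma is eliminated: Delta beats it against every remaining row (R2: 8>3, R3: -2>-4, R5: 6>-3).
Among the remaining strategies, none is strictly dominated by another pure strategy of the same player, so the elimination stops.
Surviving strategies — Player 1: {R2, R3, R5}; Player 2: {Alpha, Beta, Delta}.

R2, R3, R5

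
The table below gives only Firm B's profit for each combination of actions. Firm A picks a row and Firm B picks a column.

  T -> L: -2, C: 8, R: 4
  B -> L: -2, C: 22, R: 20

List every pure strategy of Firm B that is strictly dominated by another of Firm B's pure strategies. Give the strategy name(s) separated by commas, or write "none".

L, R

L is strictly dominated by C (T: 8>-2, B: 22>-2).
C is not dominated — it holds its own against L at T (8>-2); R at T (8>4).
R is strictly dominated by C (T: 8>4, B: 22>20).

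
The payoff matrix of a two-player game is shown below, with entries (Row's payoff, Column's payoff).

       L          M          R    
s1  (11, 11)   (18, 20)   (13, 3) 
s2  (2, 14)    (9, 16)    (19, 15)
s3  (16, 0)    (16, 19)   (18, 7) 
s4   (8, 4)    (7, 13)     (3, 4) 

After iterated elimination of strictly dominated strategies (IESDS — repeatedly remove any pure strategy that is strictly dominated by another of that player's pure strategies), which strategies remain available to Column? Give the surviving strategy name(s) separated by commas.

Row s4 is eliminated: s1 beats it against every remaining column (L: 11>8, M: 18>7, R: 13>3).
Column's strategy L is strictly dominated by M (s1: 20>11, s2: 16>14, s3: 19>0) and is removed.
For Column, M strictly dominates R on the remaining rows (s1: 20>3, s2: 16>15, s3: 19>7); eliminate R.
Row s2 is eliminated: s1 beats it against every remaining column (M: 18>9).
Row's strategy s3 is strictly dominated by s1 (M: 18>16) and is removed.
Among the remaining strategies, none is strictly dominated by another pure strategy of the same player, so the elimination stops.
Surviving strategies — Row: {s1}; Column: {M}.

M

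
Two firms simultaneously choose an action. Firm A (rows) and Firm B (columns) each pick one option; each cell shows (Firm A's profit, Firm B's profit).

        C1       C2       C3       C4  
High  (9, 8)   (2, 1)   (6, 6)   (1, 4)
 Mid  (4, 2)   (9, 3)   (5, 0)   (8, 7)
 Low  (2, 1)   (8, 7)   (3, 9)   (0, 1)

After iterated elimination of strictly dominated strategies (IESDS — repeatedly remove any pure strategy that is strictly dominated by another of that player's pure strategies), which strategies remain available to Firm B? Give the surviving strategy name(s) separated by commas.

C1, C4

Firm A's strategy Low is strictly dominated by Mid (C1: 4>2, C2: 9>8, C3: 5>3, C4: 8>0) and is removed.
Firm B's strategy C2 is strictly dominated by C4 (High: 4>1, Mid: 7>3) and is removed.
Column C3 is eliminated: C1 beats it against every remaining row (High: 8>6, Mid: 2>0).
Among the remaining strategies, none is strictly dominated by another pure strategy of the same player, so the elimination stops.
Surviving strategies — Firm A: {High, Mid}; Firm B: {C1, C4}.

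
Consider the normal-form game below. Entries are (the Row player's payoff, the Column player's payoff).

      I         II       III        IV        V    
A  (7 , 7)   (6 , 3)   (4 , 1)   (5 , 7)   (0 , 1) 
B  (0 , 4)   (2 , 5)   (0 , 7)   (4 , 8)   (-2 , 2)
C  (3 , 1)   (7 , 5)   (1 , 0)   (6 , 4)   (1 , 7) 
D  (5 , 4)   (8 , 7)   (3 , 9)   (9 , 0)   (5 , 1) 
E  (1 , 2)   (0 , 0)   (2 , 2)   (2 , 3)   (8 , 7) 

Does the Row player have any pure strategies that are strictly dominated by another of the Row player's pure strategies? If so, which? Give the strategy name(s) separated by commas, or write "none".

B, C

A is not dominated — it holds its own against B at I (7>0); C at I (7>3); D at I (7>5); E at I (7>1).
B is strictly dominated by A (I: 7>0, II: 6>2, III: 4>0, IV: 5>4, V: 0>-2).
C is strictly dominated by D (I: 5>3, II: 8>7, III: 3>1, IV: 9>6, V: 5>1).
D: no other strategy beats it everywhere (A at II (8>6); B at I (5>0); C at I (5>3); E at I (5>1)).
E: no other strategy beats it everywhere (A at V (8>0); B at I (1>0); C at III (2>1); D at V (8>5)).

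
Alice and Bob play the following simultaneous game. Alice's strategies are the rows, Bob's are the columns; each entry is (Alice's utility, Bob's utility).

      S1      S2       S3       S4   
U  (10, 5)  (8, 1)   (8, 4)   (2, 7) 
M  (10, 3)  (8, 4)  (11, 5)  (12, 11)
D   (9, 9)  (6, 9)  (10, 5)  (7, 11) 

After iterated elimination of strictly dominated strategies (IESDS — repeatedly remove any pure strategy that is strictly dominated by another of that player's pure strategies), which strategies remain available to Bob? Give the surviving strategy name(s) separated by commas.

Alice's strategy D is strictly dominated by M (S1: 10>9, S2: 8>6, S3: 11>10, S4: 12>7) and is removed.
Column S1 is eliminated: S4 beats it against every remaining row (U: 7>5, M: 11>3).
Bob's strategy S2 is strictly dominated by S3 (U: 4>1, M: 5>4) and is removed.
For Alice, M strictly dominates U on the remaining columns (S3: 11>8, S4: 12>2); eliminate U.
Bob's strategy S3 is strictly dominated by S4 (M: 11>5) and is removed.
Among the remaining strategies, none is strictly dominated by another pure strategy of the same player, so the elimination stops.
Surviving strategies — Alice: {M}; Bob: {S4}.

S4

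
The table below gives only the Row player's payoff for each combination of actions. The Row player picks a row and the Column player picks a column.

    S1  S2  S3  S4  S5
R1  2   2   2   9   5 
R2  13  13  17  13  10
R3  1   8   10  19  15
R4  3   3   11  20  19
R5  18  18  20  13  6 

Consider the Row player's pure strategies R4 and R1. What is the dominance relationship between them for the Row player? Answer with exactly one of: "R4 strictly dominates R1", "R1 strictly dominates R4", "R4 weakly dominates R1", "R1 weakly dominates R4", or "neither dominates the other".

R4's payoffs vs R1's, by the Column player's action — S1: 3>2, S2: 3>2, S3: 11>2, S4: 20>9, S5: 19>5.
R4 gives a strictly higher payoff against each choice by the Column player, so R4 strictly dominates R1.

R4 strictly dominates R1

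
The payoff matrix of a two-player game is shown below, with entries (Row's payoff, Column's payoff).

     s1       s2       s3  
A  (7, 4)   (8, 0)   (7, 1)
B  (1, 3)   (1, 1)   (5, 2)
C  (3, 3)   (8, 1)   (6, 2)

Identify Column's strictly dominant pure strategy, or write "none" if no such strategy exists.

s1 vs s2: A: 4>0, B: 3>1, C: 3>1.
s1 vs s3: A: 4>1, B: 3>2, C: 3>2.
s1 strictly beats every other strategy against every opponent action, so it is strictly dominant.

s1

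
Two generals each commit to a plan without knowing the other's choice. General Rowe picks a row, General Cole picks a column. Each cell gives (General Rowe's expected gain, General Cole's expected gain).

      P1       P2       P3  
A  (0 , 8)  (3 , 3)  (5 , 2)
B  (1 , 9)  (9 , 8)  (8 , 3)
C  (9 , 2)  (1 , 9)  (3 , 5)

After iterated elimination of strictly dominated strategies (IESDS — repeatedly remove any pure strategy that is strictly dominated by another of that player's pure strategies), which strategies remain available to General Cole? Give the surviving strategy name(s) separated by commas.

P1, P2

For General Rowe, B strictly dominates A on the remaining columns (P1: 1>0, P2: 9>3, P3: 8>5); eliminate A.
Column P3 is eliminated: P2 beats it against every remaining row (B: 8>3, C: 9>5).
Among the remaining strategies, none is strictly dominated by another pure strategy of the same player, so the elimination stops.
Surviving strategies — General Rowe: {B, C}; General Cole: {P1, P2}.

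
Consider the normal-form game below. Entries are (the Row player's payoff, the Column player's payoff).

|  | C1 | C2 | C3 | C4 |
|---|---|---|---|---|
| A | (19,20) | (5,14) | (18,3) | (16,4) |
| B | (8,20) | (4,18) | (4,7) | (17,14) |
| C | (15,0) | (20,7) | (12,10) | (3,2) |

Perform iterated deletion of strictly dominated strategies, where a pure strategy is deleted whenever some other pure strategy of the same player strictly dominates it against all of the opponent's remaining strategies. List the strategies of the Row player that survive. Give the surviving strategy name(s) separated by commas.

The Column player's strategy C4 is strictly dominated by C2 (A: 14>4, B: 18>14, C: 7>2) and is removed.
Row B is eliminated: A beats it against every remaining column (C1: 19>8, C2: 5>4, C3: 18>4).
Among the remaining strategies, none is strictly dominated by another pure strategy of the same player, so the elimination stops.
Surviving strategies — the Row player: {A, C}; the Column player: {C1, C2, C3}.

A, C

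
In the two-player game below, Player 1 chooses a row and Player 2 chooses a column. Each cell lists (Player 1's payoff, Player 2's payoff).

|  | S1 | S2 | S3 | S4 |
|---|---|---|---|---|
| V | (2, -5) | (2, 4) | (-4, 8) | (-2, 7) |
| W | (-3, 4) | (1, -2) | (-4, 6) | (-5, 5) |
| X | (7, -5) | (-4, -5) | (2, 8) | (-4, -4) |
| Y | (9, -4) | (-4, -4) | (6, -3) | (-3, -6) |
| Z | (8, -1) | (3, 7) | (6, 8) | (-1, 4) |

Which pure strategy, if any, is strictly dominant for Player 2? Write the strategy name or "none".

S3 vs S1: V: 8>-5, W: 6>4, X: 8>-5, Y: -3>-4, Z: 8>-1.
S3 vs S2: V: 8>4, W: 6>-2, X: 8>-5, Y: -3>-4, Z: 8>7.
S3 vs S4: V: 8>7, W: 6>5, X: 8>-4, Y: -3>-6, Z: 8>4.
S3 strictly beats every other strategy against every opponent action, so it is strictly dominant.

S3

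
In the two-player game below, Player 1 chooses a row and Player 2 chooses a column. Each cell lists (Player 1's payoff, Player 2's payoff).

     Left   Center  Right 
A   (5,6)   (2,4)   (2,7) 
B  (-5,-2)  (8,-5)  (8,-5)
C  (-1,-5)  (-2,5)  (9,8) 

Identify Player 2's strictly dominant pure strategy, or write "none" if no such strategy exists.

none

Left fails to dominate Center at C (-5<5).
Center fails to dominate Left at A (4<6).
Right fails to dominate Left at B (-5<-2).
No single strategy dominates all the others.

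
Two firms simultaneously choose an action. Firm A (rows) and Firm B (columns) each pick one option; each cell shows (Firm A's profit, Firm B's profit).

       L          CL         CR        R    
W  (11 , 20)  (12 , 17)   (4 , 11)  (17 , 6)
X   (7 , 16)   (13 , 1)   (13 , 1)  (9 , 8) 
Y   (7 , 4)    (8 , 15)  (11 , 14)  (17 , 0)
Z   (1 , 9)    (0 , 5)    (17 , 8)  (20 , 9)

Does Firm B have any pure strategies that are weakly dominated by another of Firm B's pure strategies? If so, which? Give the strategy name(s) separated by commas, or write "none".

Nothing dominates L: CL at W (20>17); CR at W (20>11); R at W (20>6).
CL: no other strategy beats it everywhere (L at Y (15>4); CR at W (17>11); R at W (17>6)).
Nothing dominates CR: L at Y (14>4); CL at Z (8>5); R at W (11>6).
R: dominated, since L does at least as well everywhere (W: 20>6, X: 16>8, Y: 4>0, Z: 9=9).

R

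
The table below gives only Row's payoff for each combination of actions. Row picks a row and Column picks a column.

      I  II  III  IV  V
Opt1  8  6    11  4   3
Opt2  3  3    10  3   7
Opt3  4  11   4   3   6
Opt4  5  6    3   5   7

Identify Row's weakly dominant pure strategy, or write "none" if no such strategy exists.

none

Opt1 fails to dominate Opt2 at V (3<7).
Opt2 fails to dominate Opt1 at I (3<8).
Opt3 fails to dominate Opt1 at I (4<8).
Opt4 fails to dominate Opt1 at I (5<8).
No single strategy dominates all the others.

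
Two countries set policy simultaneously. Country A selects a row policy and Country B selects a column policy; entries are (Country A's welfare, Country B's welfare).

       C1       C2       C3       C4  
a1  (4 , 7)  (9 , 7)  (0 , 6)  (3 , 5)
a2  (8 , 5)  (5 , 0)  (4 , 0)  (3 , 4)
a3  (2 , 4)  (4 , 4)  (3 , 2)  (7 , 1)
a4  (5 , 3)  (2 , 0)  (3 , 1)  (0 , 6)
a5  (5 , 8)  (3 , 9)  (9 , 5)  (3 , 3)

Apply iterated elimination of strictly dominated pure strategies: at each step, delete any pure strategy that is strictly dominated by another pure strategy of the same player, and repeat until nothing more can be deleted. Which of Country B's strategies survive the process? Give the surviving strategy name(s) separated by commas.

C1, C2

For Country A, a2 strictly dominates a4 on the remaining columns (C1: 8>5, C2: 5>2, C3: 4>3, C4: 3>0); eliminate a4.
Country B's strategy C3 is strictly dominated by C1 (a1: 7>6, a2: 5>0, a3: 4>2, a5: 8>5) and is removed.
For Country B, C1 strictly dominates C4 on the remaining rows (a1: 7>5, a2: 5>4, a3: 4>1, a5: 8>3); eliminate C4.
Country A's strategy a3 is strictly dominated by a1 (C1: 4>2, C2: 9>4) and is removed.
Row a5 is eliminated: a2 beats it against every remaining column (C1: 8>5, C2: 5>3).
Among the remaining strategies, none is strictly dominated by another pure strategy of the same player, so the elimination stops.
Surviving strategies — Country A: {a1, a2}; Country B: {C1, C2}.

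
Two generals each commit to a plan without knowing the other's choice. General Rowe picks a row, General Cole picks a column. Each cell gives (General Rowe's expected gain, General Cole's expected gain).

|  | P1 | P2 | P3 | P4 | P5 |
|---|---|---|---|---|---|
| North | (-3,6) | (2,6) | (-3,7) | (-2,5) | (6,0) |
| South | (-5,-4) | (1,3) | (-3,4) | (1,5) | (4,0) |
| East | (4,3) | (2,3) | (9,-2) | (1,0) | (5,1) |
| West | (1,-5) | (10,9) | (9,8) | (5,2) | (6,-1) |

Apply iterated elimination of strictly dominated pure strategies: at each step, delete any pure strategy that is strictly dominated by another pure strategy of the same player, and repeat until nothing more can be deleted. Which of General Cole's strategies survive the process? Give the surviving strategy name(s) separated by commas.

Row South is eliminated: West beats it against every remaining column (P1: 1>-5, P2: 10>1, P3: 9>-3, P4: 5>1, P5: 6>4).
For General Cole, P2 strictly dominates P4 on the remaining rows (North: 6>5, East: 3>0, West: 9>2); eliminate P4.
General Cole's strategy P5 is strictly dominated by P2 (North: 6>0, East: 3>1, West: 9>-1) and is removed.
General Rowe's strategy North is strictly dominated by West (P1: 1>-3, P2: 10>2, P3: 9>-3) and is removed.
For General Cole, P2 strictly dominates P3 on the remaining rows (East: 3>-2, West: 9>8); eliminate P3.
Among the remaining strategies, none is strictly dominated by another pure strategy of the same player, so the elimination stops.
Surviving strategies — General Rowe: {East, West}; General Cole: {P1, P2}.

P1, P2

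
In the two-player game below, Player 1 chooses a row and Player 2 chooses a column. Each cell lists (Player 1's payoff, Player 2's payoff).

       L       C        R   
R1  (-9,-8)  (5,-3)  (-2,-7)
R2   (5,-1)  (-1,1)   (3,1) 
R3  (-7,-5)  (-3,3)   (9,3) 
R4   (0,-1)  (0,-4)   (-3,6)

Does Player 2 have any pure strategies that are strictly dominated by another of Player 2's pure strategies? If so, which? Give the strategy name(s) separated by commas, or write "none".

L: dominated, since R does at least as well everywhere (R1: -7>-8, R2: 1>-1, R3: 3>-5, R4: 6>-1).
C: no other strategy beats it everywhere (L at R1 (-3>-8); R at R1 (-3>-7)).
R: no other strategy beats it everywhere (L at R1 (-7>-8); C at R2 (1=1)).

L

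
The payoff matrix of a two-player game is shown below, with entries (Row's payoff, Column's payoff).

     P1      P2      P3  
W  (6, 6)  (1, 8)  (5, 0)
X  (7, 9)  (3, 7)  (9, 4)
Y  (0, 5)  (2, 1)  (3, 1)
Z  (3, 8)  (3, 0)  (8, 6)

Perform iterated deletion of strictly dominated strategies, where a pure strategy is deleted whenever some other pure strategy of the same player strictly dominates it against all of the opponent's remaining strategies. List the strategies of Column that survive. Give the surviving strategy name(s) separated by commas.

P1

Row W is eliminated: X beats it against every remaining column (P1: 7>6, P2: 3>1, P3: 9>5).
For Row, X strictly dominates Y on the remaining columns (P1: 7>0, P2: 3>2, P3: 9>3); eliminate Y.
Column P2 is eliminated: P1 beats it against every remaining row (X: 9>7, Z: 8>0).
Row's strategy Z is strictly dominated by X (P1: 7>3, P3: 9>8) and is removed.
Column P3 is eliminated: P1 beats it against every remaining row (X: 9>4).
Among the remaining strategies, none is strictly dominated by another pure strategy of the same player, so the elimination stops.
Surviving strategies — Row: {X}; Column: {P1}.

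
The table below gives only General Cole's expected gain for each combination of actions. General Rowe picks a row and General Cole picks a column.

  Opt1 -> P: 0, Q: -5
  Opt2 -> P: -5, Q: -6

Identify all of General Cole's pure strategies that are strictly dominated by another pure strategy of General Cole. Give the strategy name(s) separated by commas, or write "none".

Q

Nothing dominates P: Q at Opt1 (0>-5).
Q: dominated, since P does at least as well everywhere (Opt1: 0>-5, Opt2: -5>-6).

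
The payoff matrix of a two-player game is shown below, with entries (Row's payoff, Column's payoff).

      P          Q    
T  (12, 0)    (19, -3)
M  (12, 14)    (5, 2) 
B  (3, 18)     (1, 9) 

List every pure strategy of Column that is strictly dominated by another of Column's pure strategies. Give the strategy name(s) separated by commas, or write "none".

Q

P: no other strategy beats it everywhere (Q at T (0>-3)).
Q is strictly dominated by P (T: 0>-3, M: 14>2, B: 18>9).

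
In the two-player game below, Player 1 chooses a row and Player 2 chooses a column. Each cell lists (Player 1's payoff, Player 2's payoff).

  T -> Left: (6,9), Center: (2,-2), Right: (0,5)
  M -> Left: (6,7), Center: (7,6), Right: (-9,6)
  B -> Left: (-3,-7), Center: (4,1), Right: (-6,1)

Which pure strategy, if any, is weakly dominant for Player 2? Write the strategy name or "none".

none

Left fails to dominate Center at B (-7<1).
Center fails to dominate Left at T (-2<9).
Right fails to dominate Left at T (5<9).
No single strategy dominates all the others.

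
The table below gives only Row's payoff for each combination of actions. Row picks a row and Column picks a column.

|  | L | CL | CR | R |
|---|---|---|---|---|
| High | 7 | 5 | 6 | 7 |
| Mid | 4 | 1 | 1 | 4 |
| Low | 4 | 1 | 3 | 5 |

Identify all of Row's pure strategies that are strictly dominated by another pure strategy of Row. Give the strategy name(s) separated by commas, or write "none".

Nothing dominates High: Mid at L (7>4); Low at L (7>4).
High strictly dominates Mid — L: 7>4, CL: 5>1, CR: 6>1, R: 7>4.
Low: dominated, since High does at least as well everywhere (L: 7>4, CL: 5>1, CR: 6>3, R: 7>5).

Mid, Low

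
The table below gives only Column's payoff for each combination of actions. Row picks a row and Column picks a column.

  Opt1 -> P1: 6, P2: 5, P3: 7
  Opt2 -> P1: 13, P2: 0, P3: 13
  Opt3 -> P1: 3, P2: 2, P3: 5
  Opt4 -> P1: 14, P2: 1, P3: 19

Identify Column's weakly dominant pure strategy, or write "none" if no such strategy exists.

P3

P3 vs P1: Opt1: 7>6, Opt2: 13=13, Opt3: 5>3, Opt4: 19>14.
P3 vs P2: Opt1: 7>5, Opt2: 13>0, Opt3: 5>2, Opt4: 19>1.
P3 is at least as good as every other strategy against every opponent action, so it is weakly dominant.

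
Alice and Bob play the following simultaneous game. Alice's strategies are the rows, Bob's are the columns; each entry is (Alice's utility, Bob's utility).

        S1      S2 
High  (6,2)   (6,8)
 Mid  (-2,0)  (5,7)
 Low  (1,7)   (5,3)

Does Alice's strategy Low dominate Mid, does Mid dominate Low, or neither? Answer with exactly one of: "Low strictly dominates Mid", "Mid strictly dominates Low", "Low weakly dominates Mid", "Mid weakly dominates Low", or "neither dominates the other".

Low's payoffs vs Mid's, by Bob's action — S1: 1>-2, S2: 5=5.
Low is at least as good everywhere and strictly better somewhere (tied only at S2), so Low weakly but not strictly dominates Mid.

Low weakly dominates Mid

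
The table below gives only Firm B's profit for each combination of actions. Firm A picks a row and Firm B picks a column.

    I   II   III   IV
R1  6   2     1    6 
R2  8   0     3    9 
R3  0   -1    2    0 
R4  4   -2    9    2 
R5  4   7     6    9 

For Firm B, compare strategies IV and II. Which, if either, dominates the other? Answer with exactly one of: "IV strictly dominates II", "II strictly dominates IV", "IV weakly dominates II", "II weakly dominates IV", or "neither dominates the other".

IV's payoffs vs II's, by Firm A's action — R1: 6>2, R2: 9>0, R3: 0>-1, R4: 2>-2, R5: 9>7.
Every comparison favours IV, so IV strictly dominates II.

IV strictly dominates II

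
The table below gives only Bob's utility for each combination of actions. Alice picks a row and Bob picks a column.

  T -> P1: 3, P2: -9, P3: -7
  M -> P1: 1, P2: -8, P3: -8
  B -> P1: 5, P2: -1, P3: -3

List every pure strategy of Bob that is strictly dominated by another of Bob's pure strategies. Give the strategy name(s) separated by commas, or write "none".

P2, P3

P1: no other strategy beats it everywhere (P2 at T (3>-9); P3 at T (3>-7)).
P2: dominated, since P1 does at least as well everywhere (T: 3>-9, M: 1>-8, B: 5>-1).
P1 strictly dominates P3 — T: 3>-7, M: 1>-8, B: 5>-3.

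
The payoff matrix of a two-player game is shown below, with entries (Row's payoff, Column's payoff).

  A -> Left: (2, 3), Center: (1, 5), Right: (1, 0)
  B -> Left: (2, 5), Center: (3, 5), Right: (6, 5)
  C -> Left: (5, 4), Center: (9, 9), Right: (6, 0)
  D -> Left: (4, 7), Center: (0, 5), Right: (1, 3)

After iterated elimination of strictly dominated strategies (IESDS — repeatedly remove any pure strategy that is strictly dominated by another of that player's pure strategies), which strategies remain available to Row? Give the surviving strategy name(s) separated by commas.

Row's strategy A is strictly dominated by C (Left: 5>2, Center: 9>1, Right: 6>1) and is removed.
Row's strategy D is strictly dominated by C (Left: 5>4, Center: 9>0, Right: 6>1) and is removed.
Among the remaining strategies, none is strictly dominated by another pure strategy of the same player, so the elimination stops.
Surviving strategies — Row: {B, C}; Column: {Left, Center, Right}.

B, C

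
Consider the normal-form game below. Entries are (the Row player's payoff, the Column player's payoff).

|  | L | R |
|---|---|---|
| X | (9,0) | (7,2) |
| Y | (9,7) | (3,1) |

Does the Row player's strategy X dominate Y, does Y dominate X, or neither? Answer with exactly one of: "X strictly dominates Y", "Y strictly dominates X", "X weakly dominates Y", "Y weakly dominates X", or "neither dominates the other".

Compare X to Y across every action of the Column player: L: 9=9, R: 7>3.
X is at least as good everywhere and strictly better somewhere (tied only at L), so X weakly but not strictly dominates Y.

X weakly dominates Y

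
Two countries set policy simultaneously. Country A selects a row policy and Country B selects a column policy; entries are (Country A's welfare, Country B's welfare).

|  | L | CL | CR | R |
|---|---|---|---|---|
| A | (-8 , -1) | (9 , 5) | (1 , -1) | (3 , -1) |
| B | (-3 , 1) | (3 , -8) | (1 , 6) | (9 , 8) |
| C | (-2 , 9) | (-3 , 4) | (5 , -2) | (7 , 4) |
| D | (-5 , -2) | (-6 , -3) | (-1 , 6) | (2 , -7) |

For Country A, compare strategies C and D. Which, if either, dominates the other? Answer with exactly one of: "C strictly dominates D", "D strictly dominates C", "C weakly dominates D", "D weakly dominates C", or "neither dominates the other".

Compare C to D across each choice by Country B: L: -2>-5, CL: -3>-6, CR: 5>-1, R: 7>2.
C gives a strictly higher payoff against each choice by Country B, so C strictly dominates D.

C strictly dominates D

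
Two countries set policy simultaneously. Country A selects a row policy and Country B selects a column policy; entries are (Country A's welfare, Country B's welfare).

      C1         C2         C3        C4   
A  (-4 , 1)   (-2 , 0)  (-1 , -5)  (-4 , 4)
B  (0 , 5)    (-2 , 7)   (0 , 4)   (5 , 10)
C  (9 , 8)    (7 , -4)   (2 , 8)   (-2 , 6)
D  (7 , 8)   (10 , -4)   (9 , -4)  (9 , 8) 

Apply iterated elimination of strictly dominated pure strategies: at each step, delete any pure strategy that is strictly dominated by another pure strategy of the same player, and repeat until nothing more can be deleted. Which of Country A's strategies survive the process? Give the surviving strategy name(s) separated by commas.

Row A is eliminated: C beats it against every remaining column (C1: 9>-4, C2: 7>-2, C3: 2>-1, C4: -2>-4).
Row B is eliminated: D beats it against every remaining column (C1: 7>0, C2: 10>-2, C3: 9>0, C4: 9>5).
Country B's strategy C2 is strictly dominated by C1 (C: 8>-4, D: 8>-4) and is removed.
Among the remaining strategies, none is strictly dominated by another pure strategy of the same player, so the elimination stops.
Surviving strategies — Country A: {C, D}; Country B: {C1, C3, C4}.

C, D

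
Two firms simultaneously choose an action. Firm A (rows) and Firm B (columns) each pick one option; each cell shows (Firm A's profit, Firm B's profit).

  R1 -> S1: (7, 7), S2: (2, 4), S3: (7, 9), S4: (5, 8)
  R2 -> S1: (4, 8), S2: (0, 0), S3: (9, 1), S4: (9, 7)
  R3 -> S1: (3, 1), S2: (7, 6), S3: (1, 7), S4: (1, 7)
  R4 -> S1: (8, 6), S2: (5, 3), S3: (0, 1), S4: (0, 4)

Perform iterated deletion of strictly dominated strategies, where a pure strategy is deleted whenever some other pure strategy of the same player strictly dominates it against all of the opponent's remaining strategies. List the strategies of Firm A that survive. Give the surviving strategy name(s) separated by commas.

R1, R2, R4

For Firm B, S4 strictly dominates S2 on the remaining rows (R1: 8>4, R2: 7>0, R3: 7>6, R4: 4>3); eliminate S2.
Row R3 is eliminated: R1 beats it against every remaining column (S1: 7>3, S3: 7>1, S4: 5>1).
Among the remaining strategies, none is strictly dominated by another pure strategy of the same player, so the elimination stops.
Surviving strategies — Firm A: {R1, R2, R4}; Firm B: {S1, S3, S4}.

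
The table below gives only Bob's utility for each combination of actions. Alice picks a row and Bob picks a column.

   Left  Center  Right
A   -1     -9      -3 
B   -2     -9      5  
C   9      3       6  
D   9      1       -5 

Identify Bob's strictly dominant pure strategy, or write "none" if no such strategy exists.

none

Left fails to dominate Right at B (-2<5).
Center fails to dominate Left at A (-9<-1).
Right fails to dominate Left at A (-3<-1).
No single strategy dominates all the others.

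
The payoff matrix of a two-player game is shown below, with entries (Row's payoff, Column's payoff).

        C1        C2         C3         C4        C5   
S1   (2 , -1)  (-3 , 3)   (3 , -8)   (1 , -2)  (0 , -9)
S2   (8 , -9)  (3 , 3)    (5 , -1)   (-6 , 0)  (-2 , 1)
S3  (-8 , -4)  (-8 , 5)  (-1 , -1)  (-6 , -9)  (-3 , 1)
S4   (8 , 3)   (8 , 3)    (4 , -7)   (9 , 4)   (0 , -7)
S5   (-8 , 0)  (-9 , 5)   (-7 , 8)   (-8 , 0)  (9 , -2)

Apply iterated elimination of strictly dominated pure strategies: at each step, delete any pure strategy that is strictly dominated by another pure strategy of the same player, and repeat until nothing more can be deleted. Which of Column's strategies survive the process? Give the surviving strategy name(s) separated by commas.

C4

Row's strategy S3 is strictly dominated by S1 (C1: 2>-8, C2: -3>-8, C3: 3>-1, C4: 1>-6, C5: 0>-3) and is removed.
Column's strategy C5 is strictly dominated by C2 (S1: 3>-9, S2: 3>1, S4: 3>-7, S5: 5>-2) and is removed.
Row S1 is eliminated: S4 beats it against every remaining column (C1: 8>2, C2: 8>-3, C3: 4>3, C4: 9>1).
Row S5 is eliminated: S2 beats it against every remaining column (C1: 8>-8, C2: 3>-9, C3: 5>-7, C4: -6>-8).
Column's strategy C1 is strictly dominated by C4 (S2: 0>-9, S4: 4>3) and is removed.
Column's strategy C3 is strictly dominated by C2 (S2: 3>-1, S4: 3>-7) and is removed.
For Row, S4 strictly dominates S2 on the remaining columns (C2: 8>3, C4: 9>-6); eliminate S2.
For Column, C4 strictly dominates C2 on the remaining rows (S4: 4>3); eliminate C2.
Among the remaining strategies, none is strictly dominated by another pure strategy of the same player, so the elimination stops.
Surviving strategies — Row: {S4}; Column: {C4}.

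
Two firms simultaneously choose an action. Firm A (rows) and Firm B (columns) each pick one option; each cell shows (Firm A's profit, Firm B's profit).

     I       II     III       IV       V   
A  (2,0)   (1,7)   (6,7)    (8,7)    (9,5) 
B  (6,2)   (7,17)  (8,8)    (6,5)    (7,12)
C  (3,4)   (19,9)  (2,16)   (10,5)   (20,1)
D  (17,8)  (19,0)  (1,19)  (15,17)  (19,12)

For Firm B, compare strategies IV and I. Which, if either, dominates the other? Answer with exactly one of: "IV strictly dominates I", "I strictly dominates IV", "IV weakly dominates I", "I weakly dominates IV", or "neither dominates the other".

IV strictly dominates I

IV's payoffs vs I's, by Firm A's action — A: 7>0, B: 5>2, C: 5>4, D: 17>8.
Every comparison favours IV, so IV strictly dominates I.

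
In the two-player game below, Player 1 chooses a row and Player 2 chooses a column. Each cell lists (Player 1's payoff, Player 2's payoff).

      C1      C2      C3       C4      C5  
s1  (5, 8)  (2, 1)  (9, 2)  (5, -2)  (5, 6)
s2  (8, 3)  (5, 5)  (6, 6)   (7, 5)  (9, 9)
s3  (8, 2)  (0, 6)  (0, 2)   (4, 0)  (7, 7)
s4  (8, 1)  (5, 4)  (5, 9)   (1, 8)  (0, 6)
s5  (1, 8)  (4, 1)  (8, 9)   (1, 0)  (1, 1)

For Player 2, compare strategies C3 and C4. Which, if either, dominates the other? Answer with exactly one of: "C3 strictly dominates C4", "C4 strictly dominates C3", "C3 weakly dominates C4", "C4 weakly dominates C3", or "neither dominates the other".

C3's payoffs vs C4's, by Player 1's action — s1: 2>-2, s2: 6>5, s3: 2>0, s4: 9>8, s5: 9>0.
Every comparison favours C3, so C3 strictly dominates C4.

C3 strictly dominates C4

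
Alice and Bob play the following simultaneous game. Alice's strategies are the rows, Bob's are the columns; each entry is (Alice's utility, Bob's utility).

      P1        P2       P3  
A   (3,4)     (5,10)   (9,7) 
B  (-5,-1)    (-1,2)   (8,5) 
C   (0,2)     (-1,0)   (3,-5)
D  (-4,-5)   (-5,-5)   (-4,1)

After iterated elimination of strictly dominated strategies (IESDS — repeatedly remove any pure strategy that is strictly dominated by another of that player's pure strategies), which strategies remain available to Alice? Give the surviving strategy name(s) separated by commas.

Row B is eliminated: A beats it against every remaining column (P1: 3>-5, P2: 5>-1, P3: 9>8).
Alice's strategy C is strictly dominated by A (P1: 3>0, P2: 5>-1, P3: 9>3) and is removed.
For Alice, A strictly dominates D on the remaining columns (P1: 3>-4, P2: 5>-5, P3: 9>-4); eliminate D.
For Bob, P2 strictly dominates P1 on the remaining rows (A: 10>4); eliminate P1.
Bob's strategy P3 is strictly dominated by P2 (A: 10>7) and is removed.
Among the remaining strategies, none is strictly dominated by another pure strategy of the same player, so the elimination stops.
Surviving strategies — Alice: {A}; Bob: {P2}.

A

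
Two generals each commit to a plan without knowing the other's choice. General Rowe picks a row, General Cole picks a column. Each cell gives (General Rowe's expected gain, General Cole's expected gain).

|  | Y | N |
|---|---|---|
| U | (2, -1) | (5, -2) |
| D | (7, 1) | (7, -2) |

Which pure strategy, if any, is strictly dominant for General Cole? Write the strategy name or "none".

Y

Y vs N: U: -1>-2, D: 1>-2.
Y strictly beats every other strategy against every opponent action, so it is strictly dominant.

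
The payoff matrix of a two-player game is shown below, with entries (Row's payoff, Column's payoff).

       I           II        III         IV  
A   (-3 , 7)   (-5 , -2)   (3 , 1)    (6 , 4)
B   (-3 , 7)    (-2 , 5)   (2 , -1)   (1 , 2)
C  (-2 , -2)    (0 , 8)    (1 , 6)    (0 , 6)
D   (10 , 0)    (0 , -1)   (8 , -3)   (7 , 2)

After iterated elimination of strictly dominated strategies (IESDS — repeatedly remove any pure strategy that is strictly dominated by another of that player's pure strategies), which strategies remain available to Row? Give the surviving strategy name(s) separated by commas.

Row A is eliminated: D beats it against every remaining column (I: 10>-3, II: 0>-5, III: 8>3, IV: 7>6).
Row B is eliminated: D beats it against every remaining column (I: 10>-3, II: 0>-2, III: 8>2, IV: 7>1).
Column's strategy I is strictly dominated by IV (C: 6>-2, D: 2>0) and is removed.
Column III is eliminated: II beats it against every remaining row (C: 8>6, D: -1>-3).
Among the remaining strategies, none is strictly dominated by another pure strategy of the same player, so the elimination stops.
Surviving strategies — Row: {C, D}; Column: {II, IV}.

C, D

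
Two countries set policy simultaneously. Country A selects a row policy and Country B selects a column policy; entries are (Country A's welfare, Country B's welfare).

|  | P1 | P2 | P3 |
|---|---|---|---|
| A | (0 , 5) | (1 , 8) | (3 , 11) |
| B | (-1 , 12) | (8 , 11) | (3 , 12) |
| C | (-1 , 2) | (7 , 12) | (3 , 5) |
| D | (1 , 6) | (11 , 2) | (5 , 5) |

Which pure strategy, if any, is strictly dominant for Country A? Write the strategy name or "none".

D vs A: P1: 1>0, P2: 11>1, P3: 5>3.
D vs B: P1: 1>-1, P2: 11>8, P3: 5>3.
D vs C: P1: 1>-1, P2: 11>7, P3: 5>3.
D strictly beats every other strategy against every opponent action, so it is strictly dominant.

D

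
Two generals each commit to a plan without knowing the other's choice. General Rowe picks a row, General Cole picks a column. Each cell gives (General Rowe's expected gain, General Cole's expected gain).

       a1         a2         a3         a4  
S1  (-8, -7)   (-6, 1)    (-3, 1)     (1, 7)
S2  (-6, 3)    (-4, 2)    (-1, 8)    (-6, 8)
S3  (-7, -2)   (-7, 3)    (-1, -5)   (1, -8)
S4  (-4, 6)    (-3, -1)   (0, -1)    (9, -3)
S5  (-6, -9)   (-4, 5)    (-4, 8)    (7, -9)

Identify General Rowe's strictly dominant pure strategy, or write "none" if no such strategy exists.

S4

S4 vs S1: a1: -4>-8, a2: -3>-6, a3: 0>-3, a4: 9>1.
S4 vs S2: a1: -4>-6, a2: -3>-4, a3: 0>-1, a4: 9>-6.
S4 vs S3: a1: -4>-7, a2: -3>-7, a3: 0>-1, a4: 9>1.
S4 vs S5: a1: -4>-6, a2: -3>-4, a3: 0>-4, a4: 9>7.
S4 strictly beats every other strategy against every opponent action, so it is strictly dominant.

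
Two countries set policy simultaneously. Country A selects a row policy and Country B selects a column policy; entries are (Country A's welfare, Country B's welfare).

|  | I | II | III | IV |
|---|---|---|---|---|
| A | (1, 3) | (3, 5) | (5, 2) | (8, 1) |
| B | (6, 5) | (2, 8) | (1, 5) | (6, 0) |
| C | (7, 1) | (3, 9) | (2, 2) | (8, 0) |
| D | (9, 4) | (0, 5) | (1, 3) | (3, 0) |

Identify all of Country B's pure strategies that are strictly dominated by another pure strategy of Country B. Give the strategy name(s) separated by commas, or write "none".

I, III, IV

I: dominated, since II does at least as well everywhere (A: 5>3, B: 8>5, C: 9>1, D: 5>4).
II: no other strategy beats it everywhere (I at A (5>3); III at A (5>2); IV at A (5>1)).
III is strictly dominated by II (A: 5>2, B: 8>5, C: 9>2, D: 5>3).
IV: dominated, since I does at least as well everywhere (A: 3>1, B: 5>0, C: 1>0, D: 4>0).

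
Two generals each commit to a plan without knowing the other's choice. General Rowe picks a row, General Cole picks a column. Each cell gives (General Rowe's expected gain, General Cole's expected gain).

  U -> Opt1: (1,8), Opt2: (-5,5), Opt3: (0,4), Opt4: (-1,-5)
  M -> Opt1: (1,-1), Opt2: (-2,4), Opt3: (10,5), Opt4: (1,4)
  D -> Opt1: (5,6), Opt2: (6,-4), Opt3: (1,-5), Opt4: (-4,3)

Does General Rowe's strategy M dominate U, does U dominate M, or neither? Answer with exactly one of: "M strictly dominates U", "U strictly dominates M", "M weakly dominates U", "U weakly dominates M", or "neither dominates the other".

M's payoffs vs U's, by General Cole's action — Opt1: 1=1, Opt2: -2>-5, Opt3: 10>0, Opt4: 1>-1.
M is at least as good everywhere and strictly better somewhere (tied only at Opt1), so M weakly but not strictly dominates U.

M weakly dominates U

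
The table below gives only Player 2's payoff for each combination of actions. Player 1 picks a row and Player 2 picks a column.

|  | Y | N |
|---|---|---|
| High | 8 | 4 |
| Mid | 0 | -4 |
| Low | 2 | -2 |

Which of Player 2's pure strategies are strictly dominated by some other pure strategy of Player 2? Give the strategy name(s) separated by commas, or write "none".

N

Y: no other strategy beats it everywhere (N at High (8>4)).
N: dominated, since Y does at least as well everywhere (High: 8>4, Mid: 0>-4, Low: 2>-2).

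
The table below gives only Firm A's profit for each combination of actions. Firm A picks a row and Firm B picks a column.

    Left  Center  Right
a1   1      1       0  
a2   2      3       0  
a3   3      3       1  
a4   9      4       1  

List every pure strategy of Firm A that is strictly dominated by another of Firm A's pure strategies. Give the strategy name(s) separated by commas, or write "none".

a1, a2

a1 is strictly dominated by a3 (Left: 3>1, Center: 3>1, Right: 1>0).
a2 is strictly dominated by a4 (Left: 9>2, Center: 4>3, Right: 1>0).
a3: no other strategy beats it everywhere (a1 at Left (3>1); a2 at Left (3>2); a4 at Right (1=1)).
a4: no other strategy beats it everywhere (a1 at Left (9>1); a2 at Left (9>2); a3 at Left (9>3)).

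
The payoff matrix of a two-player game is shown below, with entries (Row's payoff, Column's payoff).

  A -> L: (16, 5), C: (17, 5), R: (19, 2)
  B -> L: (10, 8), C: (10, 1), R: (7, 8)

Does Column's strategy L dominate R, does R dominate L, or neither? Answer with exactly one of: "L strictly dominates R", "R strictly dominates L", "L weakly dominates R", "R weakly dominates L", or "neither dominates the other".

Compare L to R across each opponent action: A: 5>2, B: 8=8.
L is at least as good everywhere and strictly better somewhere (tied only at B), so L weakly but not strictly dominates R.

L weakly dominates R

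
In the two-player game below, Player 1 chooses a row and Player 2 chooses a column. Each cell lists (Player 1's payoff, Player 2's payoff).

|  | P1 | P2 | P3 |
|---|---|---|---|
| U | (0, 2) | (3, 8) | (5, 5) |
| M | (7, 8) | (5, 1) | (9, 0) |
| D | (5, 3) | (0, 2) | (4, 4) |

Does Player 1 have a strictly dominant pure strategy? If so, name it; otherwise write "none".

M

M vs U: P1: 7>0, P2: 5>3, P3: 9>5.
M vs D: P1: 7>5, P2: 5>0, P3: 9>4.
M strictly beats every other strategy against every opponent action, so it is strictly dominant.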